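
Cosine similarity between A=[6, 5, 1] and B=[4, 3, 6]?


A·B = 6·4 + 5·3 + 1·6 = 45
‖A‖ = √62 = 7.874, ‖B‖ = √61 = 7.8102
cos = 45/(√62·√61) = 45/√3782 = 0.7317

0.7317


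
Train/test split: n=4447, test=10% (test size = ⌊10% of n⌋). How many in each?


Test = ⌊4447·10/100⌋ = 444
Train = 4447 - 444 = 4003

Train: 4003, Test: 444


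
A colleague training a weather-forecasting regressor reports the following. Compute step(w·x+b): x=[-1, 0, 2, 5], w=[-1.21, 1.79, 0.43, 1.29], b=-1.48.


z = (-1)·(-1.21) + (0)·(1.79) + (2)·(0.43) + (5)·(1.29) - 1.48
  = 7.04
step(z) = 1 (z≥0)

1


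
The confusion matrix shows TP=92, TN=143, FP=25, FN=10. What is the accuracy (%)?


Accuracy = (TP+TN)/(TP+TN+FP+FN)
= (92+143)/(270)
= 235/270 = 87.04%

87.04%


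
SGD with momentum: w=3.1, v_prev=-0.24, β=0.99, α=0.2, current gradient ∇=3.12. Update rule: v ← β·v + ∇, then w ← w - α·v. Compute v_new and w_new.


v_new = 0.99·-0.24 + 3.12 = -0.2376 + 3.12 = 2.8824
w_new = 3.1 - 0.2·2.8824 = 3.1 - 0.57648 = 2.52352

v_new=2.8824, w_new=2.52352


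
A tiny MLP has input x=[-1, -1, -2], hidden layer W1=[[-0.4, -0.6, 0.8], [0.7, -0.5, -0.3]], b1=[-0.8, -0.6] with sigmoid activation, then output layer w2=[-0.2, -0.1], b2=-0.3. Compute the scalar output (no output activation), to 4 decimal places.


z1[0] = (-0.4)·(-1) + (-0.6)·(-1) + (0.8)·(-2) - 0.8 = -1.4
z1[1] = (0.7)·(-1) + (-0.5)·(-1) + (-0.3)·(-2) - 0.6 = -0.2
h = sigmoid(z1) = [0.1978, 0.4502]
output = (-0.2)·(0.1978) + (-0.1)·(0.4502) - 0.3 = -0.3846

-0.3846


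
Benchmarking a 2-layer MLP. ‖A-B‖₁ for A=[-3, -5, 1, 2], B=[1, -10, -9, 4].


d = |-3-1| + |-5+ 10| + |1+ 9| + |2-4|
  = 4 + 5 + 10 + 2
  = 21

21


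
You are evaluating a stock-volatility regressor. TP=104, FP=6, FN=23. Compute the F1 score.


Precision = 104/110 = 0.9455
Recall = 104/127 = 0.8189
F1 = 2·P·R/(P+R) = 2·TP/(2·TP+FP+FN) = 208/(208+6+23) = 208/237 = 0.8776

0.8776


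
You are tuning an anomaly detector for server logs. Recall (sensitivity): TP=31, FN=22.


Recall = TP/(TP+FN)
= 31/(31+22)
= 31/53 = 58.49%

58.49%


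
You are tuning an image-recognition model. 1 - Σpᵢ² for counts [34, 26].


Probabilities: [34/60, 26/60] ≈ [0.5667, 0.4333]
Σpᵢ² = (1156 + 676)/60² = 1832/3600
Gini = 1 - Σpᵢ² = 1 - 1832/3600 = 0.4911

0.4911


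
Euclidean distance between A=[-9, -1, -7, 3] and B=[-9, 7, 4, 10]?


d = √((-9+ 9)² + (-1-7)² + (-7-4)² + (3-10)²)
  = √(0 + 64 + 121 + 49)
  = √234 = 15.2971

15.2971


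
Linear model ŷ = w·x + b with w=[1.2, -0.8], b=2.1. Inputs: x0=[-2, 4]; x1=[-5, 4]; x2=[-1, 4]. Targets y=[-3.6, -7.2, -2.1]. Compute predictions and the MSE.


ŷ0 = (1.2)·(-2) + (-0.8)·(4) + 2.1 = -3.5
ŷ1 = (1.2)·(-5) + (-0.8)·(4) + 2.1 = -7.1
ŷ2 = (1.2)·(-1) + (-0.8)·(4) + 2.1 = -2.3
errors² = [0.01, 0.01, 0.04]
MSE = 0.0600/3 = 0.02

0.02


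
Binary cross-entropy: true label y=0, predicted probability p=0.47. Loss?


BCE = -[y·ln(p) + (1-y)·ln(1-p)]
= -0 - 1·ln(1-0.47)
= -ln(0.53) = 0.6349

0.6349


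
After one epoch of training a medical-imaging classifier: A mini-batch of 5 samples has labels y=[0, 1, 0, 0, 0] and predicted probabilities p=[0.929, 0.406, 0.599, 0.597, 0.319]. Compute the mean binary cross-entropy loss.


L[0] = -ln(1-0.929) = -ln(0.071) = 2.6451
L[1] = -ln(0.406) = 0.9014
L[2] = -ln(1-0.599) = -ln(0.401) = 0.9138
L[3] = -ln(1-0.597) = -ln(0.403) = 0.9088
L[4] = -ln(1-0.319) = -ln(0.681) = 0.3842
mean = (2.6451 + 0.9014 + 0.9138 + 0.9088 + 0.3842)/5 = 1.1507

1.1507


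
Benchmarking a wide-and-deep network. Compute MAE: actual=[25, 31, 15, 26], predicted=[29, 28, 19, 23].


Absolute errors: |25-29|=4, |31-28|=3, |15-19|=4, |26-23|=3
Sum = 14
MAE = 14/4 = 7/2

7/2


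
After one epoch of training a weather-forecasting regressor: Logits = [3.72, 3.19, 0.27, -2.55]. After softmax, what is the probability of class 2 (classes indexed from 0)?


Exponentials: e^3.72=41.2644, e^3.19=24.2884, e^0.27=1.31, e^-2.55=0.0781
Sum = 66.9409
Softmax = [0.6164, 0.3628, 0.0196, 0.0012]
p[2] = 1.31/66.9409 = 0.0196

0.0196


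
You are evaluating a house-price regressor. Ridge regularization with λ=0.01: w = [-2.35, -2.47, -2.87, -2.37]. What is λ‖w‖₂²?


‖w‖₂² = (-2.35)² + (-2.47)² + (-2.87)² + (-2.37)²
     = 5.5225 + 6.1009 + 8.2369 + 5.6169
     = 25.4772
λ·‖w‖₂² = 0.01·25.4772 = 0.254772

0.254772


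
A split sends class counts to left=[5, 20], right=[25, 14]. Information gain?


Parent = [30, 34], H_parent = 0.9972
H_left = 0.7219 (n=25), H_right = 0.9418 (n=39)
H_children = (25/64)·0.7219 + (39/64)·0.9418 = 0.8559
IG = 0.9972 - 0.8559 = 0.1413

0.1413


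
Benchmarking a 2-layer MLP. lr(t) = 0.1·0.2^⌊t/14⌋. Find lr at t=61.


n_drops = ⌊61/14⌋ = 4
lr = 0.1·0.2^4 = 0.1·0.0016 = 0.00016

0.00016


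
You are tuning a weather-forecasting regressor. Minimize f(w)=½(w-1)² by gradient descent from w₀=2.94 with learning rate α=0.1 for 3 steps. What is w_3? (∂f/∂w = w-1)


step 1: grad = 2.94-1 = 1.94; w = 2.94 - 0.1·(1.94) = 2.746
step 2: grad = 2.746-1 = 1.746; w = 2.746 - 0.1·(1.746) = 2.5714
step 3: grad = 2.5714-1 = 1.5714; w = 2.5714 - 0.1·(1.5714) = 2.41426

2.41426


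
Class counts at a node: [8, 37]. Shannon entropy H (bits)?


Probabilities: [8/45, 37/45] ≈ [0.1778, 0.8222]
H = -((8/45)·log₂(8/45) + (37/45)·log₂(37/45))
  = 0.6752 bits

0.6752 bits


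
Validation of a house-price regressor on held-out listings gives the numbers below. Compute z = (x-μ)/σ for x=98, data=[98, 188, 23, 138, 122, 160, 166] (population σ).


μ = 127.8571, σ = 50.8904
z = (98 - 127.8571)/50.8904 = -0.5867

-0.5867


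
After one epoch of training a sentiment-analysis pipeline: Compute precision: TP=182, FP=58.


Precision = TP/(TP+FP)
= 182/(182+58)
= 182/240 = 75.83%

75.83%


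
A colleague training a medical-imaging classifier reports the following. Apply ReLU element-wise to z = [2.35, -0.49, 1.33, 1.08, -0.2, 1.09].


ReLU(2.35) = max(0, 2.35) = 2.35
ReLU(-0.49) = max(0, -0.49) = 0.0
ReLU(1.33) = max(0, 1.33) = 1.33
ReLU(1.08) = max(0, 1.08) = 1.08
ReLU(-0.2) = max(0, -0.2) = 0.0
ReLU(1.09) = max(0, 1.09) = 1.09
result = [2.35, 0.0, 1.33, 1.08, 0.0, 1.09]

[2.35, 0.0, 1.33, 1.08, 0.0, 1.09]


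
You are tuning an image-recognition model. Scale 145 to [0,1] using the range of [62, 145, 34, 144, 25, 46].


min=25, max=145
(145-25)/(145-25) = 120/120 = 1.0

1.0


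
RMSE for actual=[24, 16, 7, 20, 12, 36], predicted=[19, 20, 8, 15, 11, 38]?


MSE = 72/6 = 12
RMSE = √(72/6) = 3.4641

3.4641


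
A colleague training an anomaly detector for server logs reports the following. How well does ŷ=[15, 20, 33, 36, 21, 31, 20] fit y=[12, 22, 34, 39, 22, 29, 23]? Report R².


ȳ = 25.8571
SS_res = Σ(y-ŷ)² = 37
SS_tot = Σ(y-ȳ)² = 478.86
R² = 1 - SS_res/SS_tot = 1 - 0.0773 = 0.9227

0.9227


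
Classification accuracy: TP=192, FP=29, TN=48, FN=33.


Accuracy = (TP+TN)/(TP+TN+FP+FN)
= (192+48)/(302)
= 240/302 = 79.47%

79.47%


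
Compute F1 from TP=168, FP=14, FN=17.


Precision = 168/182 = 0.9231
Recall = 168/185 = 0.9081
F1 = 2·P·R/(P+R) = 2·TP/(2·TP+FP+FN) = 336/(336+14+17) = 336/367 = 0.9155

0.9155


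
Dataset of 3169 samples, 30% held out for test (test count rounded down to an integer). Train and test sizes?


Test = ⌊3169·30/100⌋ = 950
Train = 3169 - 950 = 2219

Train: 2219, Test: 950


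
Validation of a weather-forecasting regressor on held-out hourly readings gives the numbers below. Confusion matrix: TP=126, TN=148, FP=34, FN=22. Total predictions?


Total = TP + TN + FP + FN
= 126 + 148 + 34 + 22
= 330
(Predicted positive: 160, predicted negative: 170)

330


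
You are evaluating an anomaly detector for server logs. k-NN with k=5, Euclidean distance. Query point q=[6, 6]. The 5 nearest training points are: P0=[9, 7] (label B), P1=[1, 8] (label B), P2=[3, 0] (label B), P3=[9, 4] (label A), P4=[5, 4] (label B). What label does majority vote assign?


d(q,P0) = 3.1623  (label B)
d(q,P1) = 5.3852  (label B)
d(q,P2) = 6.7082  (label B)
d(q,P3) = 3.6056  (label A)
d(q,P4) = 2.2361  (label B)
Votes: A=1, B=4
Majority → B

B


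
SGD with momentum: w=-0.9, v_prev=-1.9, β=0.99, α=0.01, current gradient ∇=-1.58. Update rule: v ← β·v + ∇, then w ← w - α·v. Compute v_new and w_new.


v_new = 0.99·-1.9 - 1.58 = -1.881 - 1.58 = -3.461
w_new = -0.9 - 0.01·-3.461 = -0.9 + 0.03461 = -0.86539

v_new=-3.461, w_new=-0.86539


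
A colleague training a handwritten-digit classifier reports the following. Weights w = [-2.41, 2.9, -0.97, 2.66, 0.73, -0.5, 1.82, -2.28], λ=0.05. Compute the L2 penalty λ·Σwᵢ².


‖w‖₂² = (-2.41)² + (2.9)² + (-0.97)² + (2.66)² + (0.73)² + (-0.5)² + (1.82)² + (-2.28)²
     = 5.8081 + 8.41 + 0.9409 + 7.0756 + 0.5329 + 0.25 + 3.3124 + 5.1984
     = 31.5283
λ·‖w‖₂² = 0.05·31.5283 = 1.576415

1.576415


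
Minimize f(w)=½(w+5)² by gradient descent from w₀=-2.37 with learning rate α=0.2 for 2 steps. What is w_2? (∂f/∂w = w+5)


step 1: grad = -2.37+5 = 2.63; w = -2.37 - 0.2·(2.63) = -2.896
step 2: grad = -2.896+5 = 2.104; w = -2.896 - 0.2·(2.104) = -3.3168

-3.3168


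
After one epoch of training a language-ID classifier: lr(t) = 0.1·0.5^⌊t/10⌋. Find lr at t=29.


n_drops = ⌊29/10⌋ = 2
lr = 0.1·0.5^2 = 0.1·0.25 = 0.025

0.025


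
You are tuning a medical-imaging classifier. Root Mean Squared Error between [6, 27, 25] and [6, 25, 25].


MSE = 4/3 = 1.3333
RMSE = √(4/3) = 1.1547

1.1547


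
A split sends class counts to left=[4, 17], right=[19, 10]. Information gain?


Parent = [23, 27], H_parent = 0.9954
H_left = 0.7025 (n=21), H_right = 0.9294 (n=29)
H_children = (21/50)·0.7025 + (29/50)·0.9294 = 0.8341
IG = 0.9954 - 0.8341 = 0.1613

0.1613


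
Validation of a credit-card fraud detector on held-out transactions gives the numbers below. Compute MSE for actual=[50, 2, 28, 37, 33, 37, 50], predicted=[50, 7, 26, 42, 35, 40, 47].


Squared errors: (50-50)²=0, (2-7)²=25, (28-26)²=4, (37-42)²=25, (33-35)²=4, (37-40)²=9, (50-47)²=9
Sum = 76
MSE = 76/7 = 76/7

76/7


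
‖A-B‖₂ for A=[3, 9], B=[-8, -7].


d = √((3+ 8)² + (9+ 7)²)
  = √(121 + 256)
  = √377 = 19.4165

19.4165


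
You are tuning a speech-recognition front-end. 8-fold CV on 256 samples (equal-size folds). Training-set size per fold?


Fold size = 256/8 = 32
Training per fold = 256 - 32 = 224

224


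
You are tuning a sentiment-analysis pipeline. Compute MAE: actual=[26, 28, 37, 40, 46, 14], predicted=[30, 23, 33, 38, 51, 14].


Absolute errors: |26-30|=4, |28-23|=5, |37-33|=4, |40-38|=2, |46-51|=5, |14-14|=0
Sum = 20
MAE = 20/6 = 10/3

10/3


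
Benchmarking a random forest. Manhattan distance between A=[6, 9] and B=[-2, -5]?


d = |6+ 2| + |9+ 5|
  = 8 + 14
  = 22

22


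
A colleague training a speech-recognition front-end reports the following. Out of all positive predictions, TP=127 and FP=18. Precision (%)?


Precision = TP/(TP+FP)
= 127/(127+18)
= 127/145 = 87.59%

87.59%


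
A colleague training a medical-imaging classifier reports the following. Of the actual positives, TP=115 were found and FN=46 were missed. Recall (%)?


Recall = TP/(TP+FN)
= 115/(115+46)
= 115/161 = 71.43%

71.43%


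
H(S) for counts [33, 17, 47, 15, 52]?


Probabilities: [33/164, 17/164, 47/164, 15/164, 52/164] ≈ [0.2012, 0.1037, 0.2866, 0.0915, 0.3171]
H = -((33/164)·log₂(33/164) + (17/164)·log₂(17/164) + (47/164)·log₂(47/164) + (15/164)·log₂(15/164) + (52/164)·log₂(52/164))
  = 2.1622 bits

2.1622 bits


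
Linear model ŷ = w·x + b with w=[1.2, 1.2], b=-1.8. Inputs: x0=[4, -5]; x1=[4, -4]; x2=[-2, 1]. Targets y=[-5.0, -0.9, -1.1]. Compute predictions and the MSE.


ŷ0 = (1.2)·(4) + (1.2)·(-5) - 1.8 = -3.0
ŷ1 = (1.2)·(4) + (1.2)·(-4) - 1.8 = -1.8
ŷ2 = (1.2)·(-2) + (1.2)·(1) - 1.8 = -3.0
errors² = [4.0, 0.81, 3.61]
MSE = 8.4200/3 = 2.8067

2.8067


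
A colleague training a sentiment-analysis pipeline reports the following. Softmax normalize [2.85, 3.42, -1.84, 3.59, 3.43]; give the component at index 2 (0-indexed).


Exponentials: e^2.85=17.2878, e^3.42=30.5694, e^-1.84=0.1588, e^3.59=36.2341, e^3.43=30.8766
Sum = 115.1267
Softmax = [0.1502, 0.2655, 0.0014, 0.3147, 0.2682]
p[2] = 0.1588/115.1267 = 0.0014

0.0014


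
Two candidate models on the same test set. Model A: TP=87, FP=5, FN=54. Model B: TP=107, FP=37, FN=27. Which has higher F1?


Model A: P=87/92=0.9457, R=87/141=0.617, F1=2PR/(P+R)=2TP/(2TP+FP+FN)=174/233=0.7468
Model B: P=107/144=0.7431, R=107/134=0.7985, F1=2PR/(P+R)=2TP/(2TP+FP+FN)=214/278=0.7698
0.7468 < 0.7698 → Model B

Model B


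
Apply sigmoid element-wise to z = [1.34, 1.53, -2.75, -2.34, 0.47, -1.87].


σ(1.34) = 1/(1+e^-1.34) = 0.7925
σ(1.53) = 1/(1+e^-1.53) = 0.822
σ(-2.75) = 1/(1+e^2.75) = 0.0601
σ(-2.34) = 1/(1+e^2.34) = 0.0879
σ(0.47) = 1/(1+e^-0.47) = 0.6154
σ(-1.87) = 1/(1+e^1.87) = 0.1335
result = [0.7925, 0.822, 0.0601, 0.0879, 0.6154, 0.1335]

[0.7925, 0.822, 0.0601, 0.0879, 0.6154, 0.1335]


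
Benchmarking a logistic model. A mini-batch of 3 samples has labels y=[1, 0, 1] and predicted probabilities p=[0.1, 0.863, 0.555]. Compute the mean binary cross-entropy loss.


L[0] = -ln(0.1) = 2.3026
L[1] = -ln(1-0.863) = -ln(0.137) = 1.9878
L[2] = -ln(0.555) = 0.5888
mean = (2.3026 + 1.9878 + 0.5888)/3 = 1.6264

1.6264


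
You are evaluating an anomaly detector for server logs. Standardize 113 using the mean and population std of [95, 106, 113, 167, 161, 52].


μ = 115.6667, σ = 39.3093
z = (113 - 115.6667)/39.3093 = -0.0678

-0.0678


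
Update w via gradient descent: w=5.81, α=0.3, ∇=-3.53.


w_new = w - α·∇
= 5.81 - 0.3·-3.53
= 5.81 + 1.059
= 6.869

6.869


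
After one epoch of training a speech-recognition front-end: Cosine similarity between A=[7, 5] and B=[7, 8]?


A·B = 7·7 + 5·8 = 89
‖A‖ = √74 = 8.6023, ‖B‖ = √113 = 10.6301
cos = 89/(√74·√113) = 89/√8362 = 0.9733

0.9733


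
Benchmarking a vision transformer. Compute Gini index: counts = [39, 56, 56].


Probabilities: [39/151, 56/151, 56/151] ≈ [0.2583, 0.3709, 0.3709]
Σpᵢ² = (1521 + 3136 + 3136)/151² = 7793/22801
Gini = 1 - Σpᵢ² = 1 - 7793/22801 = 0.6582

0.6582


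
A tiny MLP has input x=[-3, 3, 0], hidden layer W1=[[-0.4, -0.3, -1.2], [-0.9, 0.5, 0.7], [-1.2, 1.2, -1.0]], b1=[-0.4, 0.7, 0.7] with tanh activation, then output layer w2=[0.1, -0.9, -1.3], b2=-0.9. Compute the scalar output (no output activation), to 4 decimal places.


z1[0] = (-0.4)·(-3) + (-0.3)·(3) + (-1.2)·(0) - 0.4 = -0.1
z1[1] = (-0.9)·(-3) + (0.5)·(3) + (0.7)·(0) + 0.7 = 4.9
z1[2] = (-1.2)·(-3) + (1.2)·(3) + (-1.0)·(0) + 0.7 = 7.9
h = tanh(z1) = [-0.0997, 0.9999, 1.0]
output = (0.1)·(-0.0997) + (-0.9)·(0.9999) + (-1.3)·(1.0) - 0.9 = -3.1099

-3.1099


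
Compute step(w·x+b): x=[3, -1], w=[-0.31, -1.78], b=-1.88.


z = (3)·(-0.31) + (-1)·(-1.78) - 1.88
  = -1.03
step(z) = 0 (z<0)

0


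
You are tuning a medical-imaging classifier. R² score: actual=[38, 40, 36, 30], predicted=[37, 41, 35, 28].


ȳ = 36
SS_res = Σ(y-ŷ)² = 7
SS_tot = Σ(y-ȳ)² = 56
R² = 1 - SS_res/SS_tot = 1 - 0.125 = 0.875

0.875


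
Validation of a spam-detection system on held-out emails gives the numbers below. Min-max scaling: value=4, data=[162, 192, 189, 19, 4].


min=4, max=192
(4-4)/(192-4) = 0/188 = 0.0

0.0


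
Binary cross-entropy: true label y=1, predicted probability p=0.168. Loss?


BCE = -[y·ln(p) + (1-y)·ln(1-p)]
= -1·ln(0.168) - 0
= -ln(0.168) = 1.7838

1.7838


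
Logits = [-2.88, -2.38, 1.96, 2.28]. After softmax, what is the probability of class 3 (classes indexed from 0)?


Exponentials: e^-2.88=0.0561, e^-2.38=0.0926, e^1.96=7.0993, e^2.28=9.7767
Sum = 17.0247
Softmax = [0.0033, 0.0054, 0.417, 0.5743]
p[3] = 9.7767/17.0247 = 0.5743

0.5743


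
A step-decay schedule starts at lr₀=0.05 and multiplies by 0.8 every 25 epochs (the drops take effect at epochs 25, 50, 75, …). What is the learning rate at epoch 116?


n_drops = ⌊116/25⌋ = 4
lr = 0.05·0.8^4 = 0.05·0.4096 = 0.02048

0.02048


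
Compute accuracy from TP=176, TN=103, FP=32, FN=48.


Accuracy = (TP+TN)/(TP+TN+FP+FN)
= (176+103)/(359)
= 279/359 = 77.72%

77.72%


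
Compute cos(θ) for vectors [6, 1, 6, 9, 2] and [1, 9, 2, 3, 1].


A·B = 6·1 + 1·9 + 6·2 + 9·3 + 2·1 = 56
‖A‖ = √158 = 12.5698, ‖B‖ = √96 = 9.798
cos = 56/(√158·√96) = 56/√15168 = 0.4547

0.4547


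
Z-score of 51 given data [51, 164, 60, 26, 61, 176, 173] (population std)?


μ = 101.5714, σ = 61.1575
z = (51 - 101.5714)/61.1575 = -0.8269

-0.8269


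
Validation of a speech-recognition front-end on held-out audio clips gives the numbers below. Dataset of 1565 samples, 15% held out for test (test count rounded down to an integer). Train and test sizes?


Test = ⌊1565·15/100⌋ = 234
Train = 1565 - 234 = 1331

Train: 1331, Test: 234


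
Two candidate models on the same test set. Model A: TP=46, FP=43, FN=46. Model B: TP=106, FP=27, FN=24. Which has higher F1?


Model A: P=46/89=0.5169, R=46/92=0.5, F1=2PR/(P+R)=2TP/(2TP+FP+FN)=92/181=0.5083
Model B: P=106/133=0.797, R=106/130=0.8154, F1=2PR/(P+R)=2TP/(2TP+FP+FN)=212/263=0.8061
0.5083 < 0.8061 → Model B

Model B


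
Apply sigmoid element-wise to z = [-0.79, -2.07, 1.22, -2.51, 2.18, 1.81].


σ(-0.79) = 1/(1+e^0.79) = 0.3122
σ(-2.07) = 1/(1+e^2.07) = 0.112
σ(1.22) = 1/(1+e^-1.22) = 0.7721
σ(-2.51) = 1/(1+e^2.51) = 0.0752
σ(2.18) = 1/(1+e^-2.18) = 0.8984
σ(1.81) = 1/(1+e^-1.81) = 0.8594
result = [0.3122, 0.112, 0.7721, 0.0752, 0.8984, 0.8594]

[0.3122, 0.112, 0.7721, 0.0752, 0.8984, 0.8594]


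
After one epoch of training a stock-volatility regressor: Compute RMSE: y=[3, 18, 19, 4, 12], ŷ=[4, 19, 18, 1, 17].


MSE = 37/5 = 7.4
RMSE = √(37/5) = 2.7203

2.7203


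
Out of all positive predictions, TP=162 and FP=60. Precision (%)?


Precision = TP/(TP+FP)
= 162/(162+60)
= 162/222 = 72.97%

72.97%


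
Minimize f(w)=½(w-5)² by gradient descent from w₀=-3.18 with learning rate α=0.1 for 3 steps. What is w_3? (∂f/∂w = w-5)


step 1: grad = -3.18-5 = -8.18; w = -3.18 - 0.1·(-8.18) = -2.362
step 2: grad = -2.362-5 = -7.362; w = -2.362 - 0.1·(-7.362) = -1.6258
step 3: grad = -1.6258-5 = -6.6258; w = -1.6258 - 0.1·(-6.6258) = -0.96322

-0.96322


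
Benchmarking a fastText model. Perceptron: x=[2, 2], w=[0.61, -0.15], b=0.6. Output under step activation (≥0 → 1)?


z = (2)·(0.61) + (2)·(-0.15) + 0.6
  = 1.52
step(z) = 1 (z≥0)

1


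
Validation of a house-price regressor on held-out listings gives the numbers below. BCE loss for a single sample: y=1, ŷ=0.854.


BCE = -[y·ln(p) + (1-y)·ln(1-p)]
= -1·ln(0.854) - 0
= -ln(0.854) = 0.1578

0.1578


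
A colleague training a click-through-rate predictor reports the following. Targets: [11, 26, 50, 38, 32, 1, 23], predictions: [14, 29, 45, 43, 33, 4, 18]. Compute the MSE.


Squared errors: (11-14)²=9, (26-29)²=9, (50-45)²=25, (38-43)²=25, (32-33)²=1, (1-4)²=9, (23-18)²=25
Sum = 103
MSE = 103/7 = 103/7

103/7


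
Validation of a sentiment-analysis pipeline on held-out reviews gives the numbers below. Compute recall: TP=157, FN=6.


Recall = TP/(TP+FN)
= 157/(157+6)
= 157/163 = 96.32%

96.32%


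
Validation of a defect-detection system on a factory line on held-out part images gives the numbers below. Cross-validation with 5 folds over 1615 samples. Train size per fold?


Fold size = 1615/5 = 323
Training per fold = 1615 - 323 = 1292

1292


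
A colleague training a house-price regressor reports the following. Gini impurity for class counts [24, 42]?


Probabilities: [24/66, 42/66] ≈ [0.3636, 0.6364]
Σpᵢ² = (576 + 1764)/66² = 2340/4356
Gini = 1 - Σpᵢ² = 1 - 2340/4356 = 0.4628

0.4628


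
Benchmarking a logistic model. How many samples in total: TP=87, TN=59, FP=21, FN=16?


Total = TP + TN + FP + FN
= 87 + 59 + 21 + 16
= 183
(Predicted positive: 108, predicted negative: 75)

183


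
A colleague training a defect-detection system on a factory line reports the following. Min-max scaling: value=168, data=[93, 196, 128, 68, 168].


min=68, max=196
(168-68)/(196-68) = 100/128 = 0.7812

0.7812


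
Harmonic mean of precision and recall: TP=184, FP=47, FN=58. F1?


Precision = 184/231 = 0.7965
Recall = 184/242 = 0.7603
F1 = 2·P·R/(P+R) = 2·TP/(2·TP+FP+FN) = 368/(368+47+58) = 368/473 = 0.778

0.778


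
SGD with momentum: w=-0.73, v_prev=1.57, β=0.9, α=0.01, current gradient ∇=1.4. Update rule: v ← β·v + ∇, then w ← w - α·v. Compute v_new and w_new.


v_new = 0.9·1.57 + 1.4 = 1.413 + 1.4 = 2.813
w_new = -0.73 - 0.01·2.813 = -0.73 - 0.02813 = -0.75813

v_new=2.813, w_new=-0.75813


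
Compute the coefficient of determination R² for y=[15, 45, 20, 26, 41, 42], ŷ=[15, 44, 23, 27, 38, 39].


ȳ = 31.5
SS_res = Σ(y-ŷ)² = 29
SS_tot = Σ(y-ȳ)² = 817.5
R² = 1 - SS_res/SS_tot = 1 - 0.0355 = 0.9645

0.9645


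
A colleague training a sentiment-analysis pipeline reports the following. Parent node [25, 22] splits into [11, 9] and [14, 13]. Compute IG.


Parent = [25, 22], H_parent = 0.9971
H_left = 0.9928 (n=20), H_right = 0.999 (n=27)
H_children = (20/47)·0.9928 + (27/47)·0.999 = 0.9964
IG = 0.9971 - 0.9964 = 0.0007

0.0007


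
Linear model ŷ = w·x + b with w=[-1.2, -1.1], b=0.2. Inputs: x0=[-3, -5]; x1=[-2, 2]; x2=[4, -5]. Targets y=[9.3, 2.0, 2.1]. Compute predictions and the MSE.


ŷ0 = (-1.2)·(-3) + (-1.1)·(-5) + 0.2 = 9.3
ŷ1 = (-1.2)·(-2) + (-1.1)·(2) + 0.2 = 0.4
ŷ2 = (-1.2)·(4) + (-1.1)·(-5) + 0.2 = 0.9
errors² = [0.0, 2.56, 1.44]
MSE = 4.0000/3 = 1.3333

1.3333


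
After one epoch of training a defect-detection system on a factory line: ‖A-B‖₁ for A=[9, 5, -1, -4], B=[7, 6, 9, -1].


d = |9-7| + |5-6| + |-1-9| + |-4+ 1|
  = 2 + 1 + 10 + 3
  = 16

16


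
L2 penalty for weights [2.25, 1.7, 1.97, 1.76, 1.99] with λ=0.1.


‖w‖₂² = (2.25)² + (1.7)² + (1.97)² + (1.76)² + (1.99)²
     = 5.0625 + 2.89 + 3.8809 + 3.0976 + 3.9601
     = 18.8911
λ·‖w‖₂² = 0.1·18.8911 = 1.88911

1.88911


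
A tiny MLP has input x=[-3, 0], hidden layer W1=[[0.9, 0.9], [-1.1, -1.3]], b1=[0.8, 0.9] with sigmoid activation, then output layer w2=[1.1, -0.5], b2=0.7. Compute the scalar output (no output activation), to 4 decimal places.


z1[0] = (0.9)·(-3) + (0.9)·(0) + 0.8 = -1.9
z1[1] = (-1.1)·(-3) + (-1.3)·(0) + 0.9 = 4.2
h = sigmoid(z1) = [0.1301, 0.9852]
output = (1.1)·(0.1301) + (-0.5)·(0.9852) + 0.7 = 0.3505

0.3505


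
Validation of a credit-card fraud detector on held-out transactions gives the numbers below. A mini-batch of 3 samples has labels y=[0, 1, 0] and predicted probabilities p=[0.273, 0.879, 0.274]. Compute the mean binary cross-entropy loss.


L[0] = -ln(1-0.273) = -ln(0.727) = 0.3188
L[1] = -ln(0.879) = 0.129
L[2] = -ln(1-0.274) = -ln(0.726) = 0.3202
mean = (0.3188 + 0.129 + 0.3202)/3 = 0.256

0.256


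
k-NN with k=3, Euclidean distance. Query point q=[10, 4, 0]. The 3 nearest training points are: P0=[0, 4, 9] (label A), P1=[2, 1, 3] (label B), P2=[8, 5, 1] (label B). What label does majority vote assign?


d(q,P0) = 13.4536  (label A)
d(q,P1) = 9.0554  (label B)
d(q,P2) = 2.4495  (label B)
Votes: A=1, B=2
Majority → B

B


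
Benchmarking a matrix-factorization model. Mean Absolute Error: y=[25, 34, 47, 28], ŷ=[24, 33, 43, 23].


Absolute errors: |25-24|=1, |34-33|=1, |47-43|=4, |28-23|=5
Sum = 11
MAE = 11/4 = 11/4

11/4


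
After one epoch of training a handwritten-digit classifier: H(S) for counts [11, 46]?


Probabilities: [11/57, 46/57] ≈ [0.193, 0.807]
H = -((11/57)·log₂(11/57) + (46/57)·log₂(46/57))
  = 0.7077 bits

0.7077 bits


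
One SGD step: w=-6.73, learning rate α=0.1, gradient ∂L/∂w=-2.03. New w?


w_new = w - α·∇
= -6.73 - 0.1·-2.03
= -6.73 + 0.203
= -6.527

-6.527


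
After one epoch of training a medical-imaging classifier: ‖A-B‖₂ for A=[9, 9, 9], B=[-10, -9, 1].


d = √((9+ 10)² + (9+ 9)² + (9-1)²)
  = √(361 + 324 + 64)
  = √749 = 27.3679

27.3679


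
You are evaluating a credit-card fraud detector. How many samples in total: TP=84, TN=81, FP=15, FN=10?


Total = TP + TN + FP + FN
= 84 + 81 + 15 + 10
= 190
(Predicted positive: 99, predicted negative: 91)

190


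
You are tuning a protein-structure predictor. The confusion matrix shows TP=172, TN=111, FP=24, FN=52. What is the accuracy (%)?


Accuracy = (TP+TN)/(TP+TN+FP+FN)
= (172+111)/(359)
= 283/359 = 78.83%

78.83%


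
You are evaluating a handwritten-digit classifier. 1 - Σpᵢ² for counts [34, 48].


Probabilities: [34/82, 48/82] ≈ [0.4146, 0.5854]
Σpᵢ² = (1156 + 2304)/82² = 3460/6724
Gini = 1 - Σpᵢ² = 1 - 3460/6724 = 0.4854

0.4854


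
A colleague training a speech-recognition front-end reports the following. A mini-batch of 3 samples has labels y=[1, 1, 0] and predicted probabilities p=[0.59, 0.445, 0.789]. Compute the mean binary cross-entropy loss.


L[0] = -ln(0.59) = 0.5276
L[1] = -ln(0.445) = 0.8097
L[2] = -ln(1-0.789) = -ln(0.211) = 1.5559
mean = (0.5276 + 0.8097 + 1.5559)/3 = 0.9644

0.9644


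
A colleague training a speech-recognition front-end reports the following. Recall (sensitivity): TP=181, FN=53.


Recall = TP/(TP+FN)
= 181/(181+53)
= 181/234 = 77.35%

77.35%


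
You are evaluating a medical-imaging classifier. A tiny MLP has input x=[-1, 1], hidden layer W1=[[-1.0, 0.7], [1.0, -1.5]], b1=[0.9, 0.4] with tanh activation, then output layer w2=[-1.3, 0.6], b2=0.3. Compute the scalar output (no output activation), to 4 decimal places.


z1[0] = (-1.0)·(-1) + (0.7)·(1) + 0.9 = 2.6
z1[1] = (1.0)·(-1) + (-1.5)·(1) + 0.4 = -2.1
h = tanh(z1) = [0.989, -0.9705]
output = (-1.3)·(0.989) + (0.6)·(-0.9705) + 0.3 = -1.568

-1.568


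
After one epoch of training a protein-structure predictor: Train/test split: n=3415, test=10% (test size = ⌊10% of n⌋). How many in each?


Test = ⌊3415·10/100⌋ = 341
Train = 3415 - 341 = 3074

Train: 3074, Test: 341


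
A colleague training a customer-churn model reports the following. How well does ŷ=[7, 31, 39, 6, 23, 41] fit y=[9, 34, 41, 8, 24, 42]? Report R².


ȳ = 26.3333
SS_res = Σ(y-ŷ)² = 23
SS_tot = Σ(y-ȳ)² = 1161.33
R² = 1 - SS_res/SS_tot = 1 - 0.0198 = 0.9802

0.9802


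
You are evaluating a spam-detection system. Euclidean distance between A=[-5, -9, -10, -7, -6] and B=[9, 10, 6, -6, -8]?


d = √((-5-9)² + (-9-10)² + (-10-6)² + (-7+ 6)² + (-6+ 8)²)
  = √(196 + 361 + 256 + 1 + 4)
  = √818 = 28.6007

28.6007


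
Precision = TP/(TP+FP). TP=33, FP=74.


Precision = TP/(TP+FP)
= 33/(33+74)
= 33/107 = 30.84%

30.84%


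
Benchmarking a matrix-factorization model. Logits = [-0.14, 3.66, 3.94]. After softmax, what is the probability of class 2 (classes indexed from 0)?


Exponentials: e^-0.14=0.8694, e^3.66=38.8613, e^3.94=51.4186
Sum = 91.1493
Softmax = [0.0095, 0.4263, 0.5641]
p[2] = 51.4186/91.1493 = 0.5641

0.5641


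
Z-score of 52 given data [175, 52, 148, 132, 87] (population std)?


μ = 118.8, σ = 43.9518
z = (52 - 118.8)/43.9518 = -1.5198

-1.5198


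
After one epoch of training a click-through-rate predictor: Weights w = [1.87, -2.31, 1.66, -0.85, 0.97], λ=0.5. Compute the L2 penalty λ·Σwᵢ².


‖w‖₂² = (1.87)² + (-2.31)² + (1.66)² + (-0.85)² + (0.97)²
     = 3.4969 + 5.3361 + 2.7556 + 0.7225 + 0.9409
     = 13.252
λ·‖w‖₂² = 0.5·13.252 = 6.626

6.626


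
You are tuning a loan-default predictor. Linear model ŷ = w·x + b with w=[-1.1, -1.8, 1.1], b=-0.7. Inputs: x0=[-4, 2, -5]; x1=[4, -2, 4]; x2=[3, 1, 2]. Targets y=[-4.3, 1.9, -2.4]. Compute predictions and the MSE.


ŷ0 = (-1.1)·(-4) + (-1.8)·(2) + (1.1)·(-5) - 0.7 = -5.4
ŷ1 = (-1.1)·(4) + (-1.8)·(-2) + (1.1)·(4) - 0.7 = 2.9
ŷ2 = (-1.1)·(3) + (-1.8)·(1) + (1.1)·(2) - 0.7 = -3.6
errors² = [1.21, 1.0, 1.44]
MSE = 3.6500/3 = 1.2167

1.2167


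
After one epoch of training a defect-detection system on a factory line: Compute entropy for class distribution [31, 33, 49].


Probabilities: [31/113, 33/113, 49/113] ≈ [0.2743, 0.292, 0.4336]
H = -((31/113)·log₂(31/113) + (33/113)·log₂(33/113) + (49/113)·log₂(49/113))
  = 1.5532 bits

1.5532 bits


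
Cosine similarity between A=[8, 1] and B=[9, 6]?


A·B = 8·9 + 1·6 = 78
‖A‖ = √65 = 8.0623, ‖B‖ = √117 = 10.8167
cos = 78/(√65·√117) = 78/√7605 = 0.8944

0.8944


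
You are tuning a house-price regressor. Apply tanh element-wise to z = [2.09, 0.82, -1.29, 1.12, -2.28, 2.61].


tanh(2.09) = 0.9699
tanh(0.82) = 0.6751
tanh(-1.29) = -0.8591
tanh(1.12) = 0.8076
tanh(-2.28) = -0.9793
tanh(2.61) = 0.9892
result = [0.9699, 0.6751, -0.8591, 0.8076, -0.9793, 0.9892]

[0.9699, 0.6751, -0.8591, 0.8076, -0.9793, 0.9892]


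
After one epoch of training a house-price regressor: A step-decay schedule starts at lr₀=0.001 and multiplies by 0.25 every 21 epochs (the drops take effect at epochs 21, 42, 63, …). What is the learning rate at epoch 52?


n_drops = ⌊52/21⌋ = 2
lr = 0.001·0.25^2 = 0.001·0.0625 = 0.0000625

0.0000625


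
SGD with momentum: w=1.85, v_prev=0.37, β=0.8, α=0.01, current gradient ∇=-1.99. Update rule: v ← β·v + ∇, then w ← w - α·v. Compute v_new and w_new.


v_new = 0.8·0.37 - 1.99 = 0.296 - 1.99 = -1.694
w_new = 1.85 - 0.01·-1.694 = 1.85 + 0.01694 = 1.86694

v_new=-1.694, w_new=1.86694


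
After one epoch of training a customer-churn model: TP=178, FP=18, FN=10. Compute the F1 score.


Precision = 178/196 = 0.9082
Recall = 178/188 = 0.9468
F1 = 2·P·R/(P+R) = 2·TP/(2·TP+FP+FN) = 356/(356+18+10) = 356/384 = 0.9271

0.9271


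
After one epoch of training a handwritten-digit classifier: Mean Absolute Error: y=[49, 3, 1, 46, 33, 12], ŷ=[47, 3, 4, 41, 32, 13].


Absolute errors: |49-47|=2, |3-3|=0, |1-4|=3, |46-41|=5, |33-32|=1, |12-13|=1
Sum = 12
MAE = 12/6 = 2

2


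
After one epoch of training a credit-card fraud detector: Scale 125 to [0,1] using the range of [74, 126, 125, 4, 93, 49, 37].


min=4, max=126
(125-4)/(126-4) = 121/122 = 0.9918

0.9918


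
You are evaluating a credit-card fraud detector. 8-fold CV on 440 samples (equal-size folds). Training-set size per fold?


Fold size = 440/8 = 55
Training per fold = 440 - 55 = 385

385


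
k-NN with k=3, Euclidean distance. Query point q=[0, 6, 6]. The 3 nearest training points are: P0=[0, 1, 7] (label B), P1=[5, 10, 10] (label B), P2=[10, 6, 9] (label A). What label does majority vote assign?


d(q,P0) = 5.099  (label B)
d(q,P1) = 7.5498  (label B)
d(q,P2) = 10.4403  (label A)
Votes: A=1, B=2
Majority → B

B


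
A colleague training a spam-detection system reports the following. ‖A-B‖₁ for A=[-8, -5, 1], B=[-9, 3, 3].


d = |-8+ 9| + |-5-3| + |1-3|
  = 1 + 8 + 2
  = 11

11


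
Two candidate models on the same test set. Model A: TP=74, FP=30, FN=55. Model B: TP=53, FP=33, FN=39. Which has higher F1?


Model A: P=74/104=0.7115, R=74/129=0.5736, F1=2PR/(P+R)=2TP/(2TP+FP+FN)=148/233=0.6352
Model B: P=53/86=0.6163, R=53/92=0.5761, F1=2PR/(P+R)=2TP/(2TP+FP+FN)=106/178=0.5955
0.6352 > 0.5955 → Model A

Model A


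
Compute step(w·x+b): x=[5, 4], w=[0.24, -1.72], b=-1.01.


z = (5)·(0.24) + (4)·(-1.72) - 1.01
  = -6.69
step(z) = 0 (z<0)

0


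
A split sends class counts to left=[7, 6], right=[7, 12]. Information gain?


Parent = [14, 18], H_parent = 0.9887
H_left = 0.9957 (n=13), H_right = 0.9495 (n=19)
H_children = (13/32)·0.9957 + (19/32)·0.9495 = 0.9683
IG = 0.9887 - 0.9683 = 0.0204

0.0204


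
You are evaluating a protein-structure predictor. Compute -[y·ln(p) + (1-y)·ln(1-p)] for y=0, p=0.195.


BCE = -[y·ln(p) + (1-y)·ln(1-p)]
= -0 - 1·ln(1-0.195)
= -ln(0.805) = 0.2169

0.2169


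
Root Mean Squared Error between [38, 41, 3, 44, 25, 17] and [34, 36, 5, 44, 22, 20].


MSE = 63/6 = 10.5
RMSE = √(63/6) = 3.2404

3.2404


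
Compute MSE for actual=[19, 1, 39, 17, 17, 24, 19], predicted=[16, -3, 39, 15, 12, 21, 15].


Squared errors: (19-16)²=9, (1+ 3)²=16, (39-39)²=0, (17-15)²=4, (17-12)²=25, (24-21)²=9, (19-15)²=16
Sum = 79
MSE = 79/7 = 79/7

79/7


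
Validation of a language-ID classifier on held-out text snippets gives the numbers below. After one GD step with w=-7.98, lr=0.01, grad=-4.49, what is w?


w_new = w - α·∇
= -7.98 - 0.01·-4.49
= -7.98 + 0.0449
= -7.9351

-7.9351


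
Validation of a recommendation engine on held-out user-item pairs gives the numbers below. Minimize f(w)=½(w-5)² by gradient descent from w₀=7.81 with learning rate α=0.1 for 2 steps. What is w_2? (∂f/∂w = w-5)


step 1: grad = 7.81-5 = 2.81; w = 7.81 - 0.1·(2.81) = 7.529
step 2: grad = 7.529-5 = 2.529; w = 7.529 - 0.1·(2.529) = 7.2761

7.2761


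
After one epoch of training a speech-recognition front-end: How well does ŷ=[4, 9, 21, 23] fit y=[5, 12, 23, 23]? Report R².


ȳ = 15.75
SS_res = Σ(y-ŷ)² = 14
SS_tot = Σ(y-ȳ)² = 234.75
R² = 1 - SS_res/SS_tot = 1 - 0.0596 = 0.9404

0.9404


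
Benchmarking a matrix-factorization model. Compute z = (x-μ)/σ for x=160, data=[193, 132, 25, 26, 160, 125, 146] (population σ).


μ = 115.2857, σ = 60.3317
z = (160 - 115.2857)/60.3317 = 0.7411

0.7411


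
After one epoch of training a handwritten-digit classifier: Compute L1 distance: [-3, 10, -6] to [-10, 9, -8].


d = |-3+ 10| + |10-9| + |-6+ 8|
  = 7 + 1 + 2
  = 10

10


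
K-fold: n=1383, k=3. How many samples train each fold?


Fold size = 1383/3 = 461
Training per fold = 1383 - 461 = 922

922


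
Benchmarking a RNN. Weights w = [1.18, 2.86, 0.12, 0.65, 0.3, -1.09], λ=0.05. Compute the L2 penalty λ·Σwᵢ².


‖w‖₂² = (1.18)² + (2.86)² + (0.12)² + (0.65)² + (0.3)² + (-1.09)²
     = 1.3924 + 8.1796 + 0.0144 + 0.4225 + 0.09 + 1.1881
     = 11.287
λ·‖w‖₂² = 0.05·11.287 = 0.56435

0.56435


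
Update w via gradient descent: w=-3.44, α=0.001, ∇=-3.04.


w_new = w - α·∇
= -3.44 - 0.001·-3.04
= -3.44 + 0.00304
= -3.43696

-3.43696


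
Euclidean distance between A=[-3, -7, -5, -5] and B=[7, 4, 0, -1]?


d = √((-3-7)² + (-7-4)² + (-5-0)² + (-5+ 1)²)
  = √(100 + 121 + 25 + 16)
  = √262 = 16.1864

16.1864


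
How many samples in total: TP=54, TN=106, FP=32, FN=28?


Total = TP + TN + FP + FN
= 54 + 106 + 32 + 28
= 220
(Predicted positive: 86, predicted negative: 134)

220


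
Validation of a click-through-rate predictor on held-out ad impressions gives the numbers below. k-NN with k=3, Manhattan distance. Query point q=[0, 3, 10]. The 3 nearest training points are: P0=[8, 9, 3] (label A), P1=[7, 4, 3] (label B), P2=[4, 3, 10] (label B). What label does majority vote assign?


d(q,P0) = 21  (label A)
d(q,P1) = 15  (label B)
d(q,P2) = 4  (label B)
Votes: A=1, B=2
Majority → B

B


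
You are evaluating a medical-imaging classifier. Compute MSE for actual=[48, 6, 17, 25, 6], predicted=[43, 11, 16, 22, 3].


Squared errors: (48-43)²=25, (6-11)²=25, (17-16)²=1, (25-22)²=9, (6-3)²=9
Sum = 69
MSE = 69/5 = 69/5

69/5


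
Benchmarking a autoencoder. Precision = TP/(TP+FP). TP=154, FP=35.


Precision = TP/(TP+FP)
= 154/(154+35)
= 154/189 = 81.48%

81.48%


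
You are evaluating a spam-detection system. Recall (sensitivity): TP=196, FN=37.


Recall = TP/(TP+FN)
= 196/(196+37)
= 196/233 = 84.12%

84.12%


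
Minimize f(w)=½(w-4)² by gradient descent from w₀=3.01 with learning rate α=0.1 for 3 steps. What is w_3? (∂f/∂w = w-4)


step 1: grad = 3.01-4 = -0.99; w = 3.01 - 0.1·(-0.99) = 3.109
step 2: grad = 3.109-4 = -0.891; w = 3.109 - 0.1·(-0.891) = 3.1981
step 3: grad = 3.1981-4 = -0.8019; w = 3.1981 - 0.1·(-0.8019) = 3.27829

3.27829


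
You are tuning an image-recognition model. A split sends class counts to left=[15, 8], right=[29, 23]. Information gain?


Parent = [44, 31], H_parent = 0.9782
H_left = 0.9321 (n=23), H_right = 0.9904 (n=52)
H_children = (23/75)·0.9321 + (52/75)·0.9904 = 0.9725
IG = 0.9782 - 0.9725 = 0.0057

0.0057


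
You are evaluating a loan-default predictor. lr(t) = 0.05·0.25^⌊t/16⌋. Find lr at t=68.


n_drops = ⌊68/16⌋ = 4
lr = 0.05·0.25^4 = 0.05·0.00390625 = 0.0001953125

0.0001953125


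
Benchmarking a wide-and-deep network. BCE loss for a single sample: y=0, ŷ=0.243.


BCE = -[y·ln(p) + (1-y)·ln(1-p)]
= -0 - 1·ln(1-0.243)
= -ln(0.757) = 0.2784

0.2784


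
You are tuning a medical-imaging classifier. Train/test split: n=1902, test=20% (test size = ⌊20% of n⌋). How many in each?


Test = ⌊1902·20/100⌋ = 380
Train = 1902 - 380 = 1522

Train: 1522, Test: 380


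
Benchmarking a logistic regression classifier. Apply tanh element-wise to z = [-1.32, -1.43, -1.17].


tanh(-1.32) = -0.8668
tanh(-1.43) = -0.8917
tanh(-1.17) = -0.8243
result = [-0.8668, -0.8917, -0.8243]

[-0.8668, -0.8917, -0.8243]


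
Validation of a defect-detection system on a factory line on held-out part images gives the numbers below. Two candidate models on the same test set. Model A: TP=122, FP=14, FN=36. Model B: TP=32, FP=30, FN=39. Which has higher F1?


Model A: P=122/136=0.8971, R=122/158=0.7722, F1=2PR/(P+R)=2TP/(2TP+FP+FN)=244/294=0.8299
Model B: P=32/62=0.5161, R=32/71=0.4507, F1=2PR/(P+R)=2TP/(2TP+FP+FN)=64/133=0.4812
0.8299 > 0.4812 → Model A

Model A


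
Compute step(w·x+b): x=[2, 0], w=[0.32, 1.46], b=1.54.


z = (2)·(0.32) + (0)·(1.46) + 1.54
  = 2.18
step(z) = 1 (z≥0)

1


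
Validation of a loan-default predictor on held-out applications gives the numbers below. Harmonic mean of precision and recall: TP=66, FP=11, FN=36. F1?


Precision = 66/77 = 0.8571
Recall = 66/102 = 0.6471
F1 = 2·P·R/(P+R) = 2·TP/(2·TP+FP+FN) = 132/(132+11+36) = 132/179 = 0.7374

0.7374


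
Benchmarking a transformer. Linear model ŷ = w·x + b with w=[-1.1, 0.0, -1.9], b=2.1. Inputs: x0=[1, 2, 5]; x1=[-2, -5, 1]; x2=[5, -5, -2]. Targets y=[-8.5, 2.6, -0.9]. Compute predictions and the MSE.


ŷ0 = (-1.1)·(1) + (0.0)·(2) + (-1.9)·(5) + 2.1 = -8.5
ŷ1 = (-1.1)·(-2) + (0.0)·(-5) + (-1.9)·(1) + 2.1 = 2.4
ŷ2 = (-1.1)·(5) + (0.0)·(-5) + (-1.9)·(-2) + 2.1 = 0.4
errors² = [0.0, 0.04, 1.69]
MSE = 1.7300/3 = 0.5767

0.5767


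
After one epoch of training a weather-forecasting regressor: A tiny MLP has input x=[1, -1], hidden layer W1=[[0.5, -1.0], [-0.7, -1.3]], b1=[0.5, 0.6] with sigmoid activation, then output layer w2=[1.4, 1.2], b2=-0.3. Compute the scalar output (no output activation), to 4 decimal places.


z1[0] = (0.5)·(1) + (-1.0)·(-1) + 0.5 = 2.0
z1[1] = (-0.7)·(1) + (-1.3)·(-1) + 0.6 = 1.2
h = sigmoid(z1) = [0.8808, 0.7685]
output = (1.4)·(0.8808) + (1.2)·(0.7685) - 0.3 = 1.8553

1.8553


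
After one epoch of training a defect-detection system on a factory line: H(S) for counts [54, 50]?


Probabilities: [54/104, 50/104] ≈ [0.5192, 0.4808]
H = -((54/104)·log₂(54/104) + (50/104)·log₂(50/104))
  = 0.9989 bits

0.9989 bits


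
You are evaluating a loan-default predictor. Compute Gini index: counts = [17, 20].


Probabilities: [17/37, 20/37] ≈ [0.4595, 0.5405]
Σpᵢ² = (289 + 400)/37² = 689/1369
Gini = 1 - Σpᵢ² = 1 - 689/1369 = 0.4967

0.4967


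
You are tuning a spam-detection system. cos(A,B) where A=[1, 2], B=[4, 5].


A·B = 1·4 + 2·5 = 14
‖A‖ = √5 = 2.2361, ‖B‖ = √41 = 6.4031
cos = 14/(√5·√41) = 14/√205 = 0.9778

0.9778
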